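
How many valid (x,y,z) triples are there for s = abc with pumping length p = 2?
3

For s = 'abc' with pumping length p = 2:

Constraints: |xy| ≤ 2, |y| > 0

Valid decompositions (|xy| ≤ p, |y| ≥ 1):
  • x='', y='a', z='bc'
  • x='a', y='b', z='c'
  • x='', y='ab', z='c'

Total count: 3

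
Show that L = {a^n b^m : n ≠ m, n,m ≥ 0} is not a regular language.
Assume for contradiction that L is regular, and let p ≥ 1 be the pumping length given by the pumping lemma.
Choose s = a^p b^(p + p!). Then s ∈ L because p ≠ p + p! (as p! ≥ 1), and |s| ≥ p.
By the pumping lemma, s = xyz for some x, y, z with |xy| ≤ p, |y| ≥ 1, and xy^i z ∈ L for every i ≥ 0.
Since |xy| ≤ p and the first p symbols of s are all a's, y = a^k for some k with 1 ≤ k ≤ p.
For every i ≥ 0, xy^i z = a^(p + (i − 1)k) b^(p + p!).

Because 1 ≤ k ≤ p, k divides p!. Let t = p!/k (a positive integer) and take i = t + 1.
Then the number of a's is p + tk = p + p!, which equals the number of b's.
So xy^(t+1) z = a^(p + p!) b^(p + p!) has equally many a's and b's and is NOT in L.

This contradicts the pumping lemma, which requires xy^i z ∈ L for all i ≥ 0.
Hence L = {a^n b^m : n ≠ m, n,m ≥ 0} is not regular. ∎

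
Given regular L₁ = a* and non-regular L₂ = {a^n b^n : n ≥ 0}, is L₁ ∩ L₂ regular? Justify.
Yes — L₁ ∩ L₂ is regular.

A string of a* contains no b's, and the only string of {a^n b^n} with no b's is ε (n = 0). So L₁ ∩ L₂ = {ε}, a finite language, which is regular.

Note that the bare facts "L₁ regular, L₂ non-regular" do not settle the question by themselves: the closure of regular languages under ∪, ∩, complement and difference applies only when BOTH operands are regular. With a non-regular operand the result can come out regular or non-regular depending on the specific languages, so one has to work out L₁ ∩ L₂ for this particular pair, as above.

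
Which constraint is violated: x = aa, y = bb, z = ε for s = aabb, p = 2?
Violated: |xy| ≤ p

The decomposition x = aa, y = bb, z = ε for s = aabb with p = 2
violates the constraint: |xy| ≤ p

|xy| = |aabb| = 4 > 2 = p. The decomposition puts too many characters in xy.

Pumping lemma constraints:
1. xyz = s (decomposition is valid)
2. |xy| ≤ p
3. |y| > 0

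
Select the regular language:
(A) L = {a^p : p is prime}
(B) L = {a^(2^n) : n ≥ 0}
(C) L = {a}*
(C) {a}*

(C) L = {a}* is regular.

This can be recognized by a finite automaton (DFA/NFA).
Regular expressions like {a}* define regular languages.

The other choices are not regular:
- {a^p : p is prime}: After pumping, the length becomes composite
- {a^(2^n) : n ≥ 0}: After pumping, length is no longer a power of 2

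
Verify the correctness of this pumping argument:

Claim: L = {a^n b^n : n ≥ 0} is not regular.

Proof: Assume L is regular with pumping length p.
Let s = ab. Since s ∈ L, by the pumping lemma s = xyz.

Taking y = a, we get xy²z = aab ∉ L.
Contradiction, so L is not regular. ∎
The proof is INCORRECT.

Error: The string s = ab may be shorter than p.
The pumping lemma only applies to strings with |s| ≥ p, and p is not under our control.
We must choose s in terms of p, e.g. s = a^p b^p, to ensure |s| ≥ p.
(The proof also fixes one particular y; a valid argument must handle every decomposition with |xy| ≤ p and |y| ≥ 1 — for s = a^p b^p this forces y = a^k, and then xy²z = a^(p+k) b^p ∉ L.)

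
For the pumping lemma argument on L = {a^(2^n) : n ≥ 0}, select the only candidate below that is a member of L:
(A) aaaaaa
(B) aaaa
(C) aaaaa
(B) aaaa

The pumping lemma is applied to a string s that lies in L, so first check membership of each option:
- (A) aaaaaa has length 6, strictly between 2^2 = 4 and 2^3 = 8, so it is not in L ✗
- (B) aaaa has length 4 = 2^2, so it is in L ✓
- (C) aaaaa has length 5, strictly between 2^2 = 4 and 2^3 = 8, so it is not in L ✗

Only (B) aaaa is in L, so it is the only candidate that could play the role of s.
(In a complete proof one picks s in terms of the pumping length p so that |s| ≥ p is guaranteed; a fixed string like aaaa illustrates the shape of such an s.)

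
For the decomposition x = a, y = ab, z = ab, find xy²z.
aababab

Given x = 'a', y = 'ab', z = 'ab' and i = 2:

xy^2z = x + y·y·...·y (2 times) + z
       = 'a' + 'ab'^2 + 'ab'
       = 'a' + 'abab' + 'ab'
       = 'aababab'

The pumped string is 'aababab' with length 7.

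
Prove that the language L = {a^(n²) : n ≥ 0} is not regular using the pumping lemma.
Assume for contradiction that L is regular, and let p ≥ 1 be the pumping length given by the pumping lemma.
Choose s = a^(p²). Then s ∈ L and |s| = p² ≥ p.
By the pumping lemma, s = xyz for some x, y, z with |xy| ≤ p, |y| ≥ 1, and xy^i z ∈ L for every i ≥ 0.
Here y = a^k for some k with 1 ≤ k ≤ |xy| ≤ p.

Take i = 2: |xy²z| = p² + k.
Now p² < p² + k ≤ p² + p < p² + 2p + 1 = (p + 1)².
So |xy²z| lies strictly between the consecutive squares p² and (p + 1)², hence is not a perfect square, and xy²z ∉ L.

This contradicts the pumping lemma, which requires xy^i z ∈ L for all i ≥ 0.
Hence L = {a^(n²) : n ≥ 0} is not regular. ∎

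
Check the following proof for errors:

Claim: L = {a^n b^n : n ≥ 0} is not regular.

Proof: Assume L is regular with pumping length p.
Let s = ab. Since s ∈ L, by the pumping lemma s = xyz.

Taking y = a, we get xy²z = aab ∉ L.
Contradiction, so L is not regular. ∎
The proof is INCORRECT.

Error: The string s = ab may be shorter than p.
The pumping lemma only applies to strings with |s| ≥ p, and p is not under our control.
We must choose s in terms of p, e.g. s = a^p b^p, to ensure |s| ≥ p.
(The proof also fixes one particular y; a valid argument must handle every decomposition with |xy| ≤ p and |y| ≥ 1 — for s = a^p b^p this forces y = a^k, and then xy²z = a^(p+k) b^p ∉ L.)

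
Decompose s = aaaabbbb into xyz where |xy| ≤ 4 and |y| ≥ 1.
x = 'a', y = 'aa', z = 'abbbb'

For s = aaaabbbb and p = 4, one valid decomposition is:
- x = 'a' (length 1)
- y = 'aa' (length 2)
- z = 'abbbb' (length 5)

Verification:
- xyz = 'a' + 'aa' + 'abbbb' = aaaabbbb ✓
- |xy| = 3 ≤ 4 ✓
- |y| = 2 > 0 ✓

All pumping lemma constraints are satisfied.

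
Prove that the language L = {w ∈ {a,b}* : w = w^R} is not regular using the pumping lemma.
Assume for contradiction that L is regular, and let p ≥ 1 be the pumping length given by the pumping lemma.
Choose s = a^p b a^p. Then s ∈ L (it reads the same in both directions) and |s| = 2p + 1 ≥ p.
By the pumping lemma, s = xyz for some x, y, z with |xy| ≤ p, |y| ≥ 1, and xy^i z ∈ L for every i ≥ 0.
Since |xy| ≤ p and the first p symbols of s are all a's, y = a^k for some k with 1 ≤ k ≤ p.

Take i = 0: xy⁰z = a^(p − k) b a^p.
Its reversal is a^p b a^(p − k). These differ because the block of a's before the unique b has length p − k in one and p in the other, and p − k ≠ p since k ≥ 1. So xy⁰z is not a palindrome, i.e. xy⁰z ∉ L.

This contradicts the pumping lemma, which requires xy^i z ∈ L for all i ≥ 0.
Hence L = {w ∈ {a,b}* : w = w^R} is not regular. ∎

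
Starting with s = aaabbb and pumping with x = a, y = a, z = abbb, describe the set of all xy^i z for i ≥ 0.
{xy^i z : i ≥ 0} = {a^(2+i) b^3 : i ≥ 0} = {aabbb, aaabbb, aaaabbb, ...}

With x = a, y = a, z = abbb: Starting with aaabbb and pumping the second 'a', we get strings with 2+i a's followed by 3 b's for i = 0, 1, 2, ...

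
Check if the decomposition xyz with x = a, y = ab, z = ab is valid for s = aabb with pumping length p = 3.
Violated: xyz = s

The decomposition x = a, y = ab, z = ab for s = aabb with p = 3
violates the constraint: xyz = s

xyz = 'a' + 'ab' + 'ab' = 'aabab' ≠ 'aabb' = s. The decomposition doesn't reconstruct s.

Pumping lemma constraints:
1. xyz = s (decomposition is valid)
2. |xy| ≤ p
3. |y| > 0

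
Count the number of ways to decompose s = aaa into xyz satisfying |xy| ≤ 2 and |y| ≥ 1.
3

For s = 'aaa' with pumping length p = 2:

Constraints: |xy| ≤ 2, |y| > 0

Valid decompositions (|xy| ≤ p, |y| ≥ 1):
  • x='', y='a', z='aa'
  • x='a', y='a', z='a'
  • x='', y='aa', z='a'

Total count: 3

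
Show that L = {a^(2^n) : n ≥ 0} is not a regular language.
Assume for contradiction that L is regular, and let p ≥ 1 be the pumping length given by the pumping lemma.
Choose s = a^(2^p). Then s ∈ L and |s| = 2^p ≥ p.
By the pumping lemma, s = xyz for some x, y, z with |xy| ≤ p, |y| ≥ 1, and xy^i z ∈ L for every i ≥ 0.
Here y = a^k for some k with 1 ≤ k ≤ |xy| ≤ p, and p < 2^p.

Take i = 2: |xy²z| = 2^p + k.
Now 2^p < 2^p + k ≤ 2^p + p < 2^p + 2^p = 2^(p+1).
So |xy²z| lies strictly between the consecutive powers of two 2^p and 2^(p+1), hence is not a power of 2, and xy²z ∉ L.

This contradicts the pumping lemma, which requires xy^i z ∈ L for all i ≥ 0.
Hence L = {a^(2^n) : n ≥ 0} is not regular. ∎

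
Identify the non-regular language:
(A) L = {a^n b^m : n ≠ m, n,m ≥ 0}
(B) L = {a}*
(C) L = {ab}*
(A) {a^n b^m : n ≠ m, n,m ≥ 0}

(A) L = {a^n b^m : n ≠ m, n,m ≥ 0} is NOT regular.

The pumping lemma can be used to prove this:
After pumping a's, we can make n = m

The other languages are regular because they can be recognized by finite automata.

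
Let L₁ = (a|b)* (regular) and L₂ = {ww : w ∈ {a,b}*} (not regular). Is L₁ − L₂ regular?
No — L₁ − L₂ is not regular.

L₁ − L₂ is the complement of {ww} within {a,b}*. If it were regular, its complement {ww} would be regular as well (regular languages are closed under complement) — contradiction. So L₁ − L₂ is not regular.

Note that the bare facts "L₁ regular, L₂ non-regular" do not settle the question by themselves: the closure of regular languages under ∪, ∩, complement and difference applies only when BOTH operands are regular. With a non-regular operand the result can come out regular or non-regular depending on the specific languages, so one has to work out L₁ − L₂ for this particular pair, as above.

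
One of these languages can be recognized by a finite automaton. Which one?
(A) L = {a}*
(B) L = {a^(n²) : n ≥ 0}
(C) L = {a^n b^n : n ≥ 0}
(A) {a}*

(A) L = {a}* is regular.

This can be recognized by a finite automaton (DFA/NFA).
Regular expressions like {a}* define regular languages.

The other choices are not regular:
- {a^(n²) : n ≥ 0}: After pumping, length is no longer a perfect square
- {a^n b^n : n ≥ 0}: After pumping, the number of a's and b's become unequal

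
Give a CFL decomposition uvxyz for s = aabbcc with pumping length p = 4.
u='a', v='a', x='bb', y='c', z='c'

For s = aabbcc with pumping length p = 4:

One valid decomposition:
- u = 'a'
- v = 'a'
- x = 'bb'
- y = 'c'
- z = 'c'

Verification:
- uvxyz = 'a' + 'a' + 'bb' + 'c' + 'c' = aabbcc ✓
- |vxy| = |'abbc'| = 4 ≤ 4 ✓
- |vy| = |'ac'| = 2 > 0 ✓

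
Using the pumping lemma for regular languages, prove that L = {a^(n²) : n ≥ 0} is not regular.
Assume for contradiction that L is regular, and let p ≥ 1 be the pumping length given by the pumping lemma.
Choose s = a^(p²). Then s ∈ L and |s| = p² ≥ p.
By the pumping lemma, s = xyz for some x, y, z with |xy| ≤ p, |y| ≥ 1, and xy^i z ∈ L for every i ≥ 0.
Here y = a^k for some k with 1 ≤ k ≤ |xy| ≤ p.

Take i = 2: |xy²z| = p² + k.
Now p² < p² + k ≤ p² + p < p² + 2p + 1 = (p + 1)².
So |xy²z| lies strictly between the consecutive squares p² and (p + 1)², hence is not a perfect square, and xy²z ∉ L.

This contradicts the pumping lemma, which requires xy^i z ∈ L for all i ≥ 0.
Hence L = {a^(n²) : n ≥ 0} is not regular. ∎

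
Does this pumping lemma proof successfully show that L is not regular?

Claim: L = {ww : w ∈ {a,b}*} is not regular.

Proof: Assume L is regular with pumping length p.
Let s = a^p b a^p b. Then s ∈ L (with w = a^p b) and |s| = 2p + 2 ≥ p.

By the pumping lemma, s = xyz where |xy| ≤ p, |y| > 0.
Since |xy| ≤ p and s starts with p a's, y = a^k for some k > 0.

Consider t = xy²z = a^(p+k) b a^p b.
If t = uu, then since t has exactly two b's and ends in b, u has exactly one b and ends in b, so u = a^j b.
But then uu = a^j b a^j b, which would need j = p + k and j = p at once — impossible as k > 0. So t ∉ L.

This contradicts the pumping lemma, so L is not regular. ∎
The proof is correct.

This proof is valid because:
1. s = a^p b a^p b is in L and is chosen in terms of p, so |s| ≥ p holds for every p
2. The decomposition analysis is correct: |xy| ≤ p forces y to lie inside the leading a's
3. The contradiction is valid: the argument shows a^(p+k) b a^p b cannot be split into two equal halves
4. The conclusion follows logically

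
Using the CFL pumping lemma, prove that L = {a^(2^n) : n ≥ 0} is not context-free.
Assume for contradiction that L is context-free, and let p ≥ 1 be the pumping length given by the pumping lemma for CFLs.
Choose s = a^(2^p). Then s ∈ L and |s| = 2^p ≥ p.
By the CFL pumping lemma, s = uvxyz for some u, v, x, y, z with |vxy| ≤ p, |vy| ≥ 1, and uv^i xy^i z ∈ L for every i ≥ 0.
All symbols are a's, so only lengths matter: let k = |vy|, with 1 ≤ k ≤ |vxy| ≤ p < 2^p.

Take i = 2: |uv²xy²z| = 2^p + k, and 2^p < 2^p + k < 2^p + 2^p = 2^(p+1).
So the length lies strictly between consecutive powers of two and is not a power of 2; uv²xy²z ∉ L.

This contradicts the CFL pumping lemma, which requires uv^i xy^i z ∈ L for all i ≥ 0.
Hence L = {a^(2^n) : n ≥ 0} is not context-free. ∎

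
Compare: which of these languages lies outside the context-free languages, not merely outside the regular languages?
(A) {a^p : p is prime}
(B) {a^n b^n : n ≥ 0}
(A) {a^p : p is prime}

(A) {a^p : p is prime} requires the CFL pumping lemma.

- {a^n b^n : n ≥ 0} is context-free (but not regular)
  • Can be shown non-regular with the regular pumping lemma
  • After pumping, the number of a's and b's become unequal

- {a^p : p is prime} is NOT context-free
  • Requires the CFL pumping lemma to prove
  • The CFL pumping lemma also fails because prime gaps are unbounded

The CFL pumping lemma is "stronger" in that it can prove non-membership
in the larger class of context-free languages.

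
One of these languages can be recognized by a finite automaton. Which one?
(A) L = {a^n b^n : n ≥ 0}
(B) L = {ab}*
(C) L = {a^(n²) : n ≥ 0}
(B) {ab}*

(B) L = {ab}* is regular.

This can be recognized by a finite automaton (DFA/NFA).
Regular expressions like {ab}* define regular languages.

The other choices are not regular:
- {a^(n²) : n ≥ 0}: After pumping, length is no longer a perfect square
- {a^n b^n : n ≥ 0}: After pumping, the number of a's and b's become unequal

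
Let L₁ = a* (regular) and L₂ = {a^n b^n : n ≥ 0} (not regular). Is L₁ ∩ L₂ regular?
Yes — L₁ ∩ L₂ is regular.

A string of a* contains no b's, and the only string of {a^n b^n} with no b's is ε (n = 0). So L₁ ∩ L₂ = {ε}, a finite language, which is regular.

Note that the bare facts "L₁ regular, L₂ non-regular" do not settle the question by themselves: the closure of regular languages under ∪, ∩, complement and difference applies only when BOTH operands are regular. With a non-regular operand the result can come out regular or non-regular depending on the specific languages, so one has to work out L₁ ∩ L₂ for this particular pair, as above.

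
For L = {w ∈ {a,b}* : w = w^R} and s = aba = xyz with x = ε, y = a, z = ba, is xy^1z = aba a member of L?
Yes

xy¹z = ε · a · ba = aba.
aba reversed is aba, the same string, so it is a palindrome and is in L.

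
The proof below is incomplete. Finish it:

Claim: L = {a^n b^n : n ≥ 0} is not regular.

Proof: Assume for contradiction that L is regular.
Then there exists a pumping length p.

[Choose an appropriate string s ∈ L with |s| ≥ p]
s = a^p b^p

This string is in L (has equal a's and b's) and has length 2p ≥ p.
Any decomposition xyz with |xy| ≤ p means y consists only of a's,
so pumping will unbalance the counts.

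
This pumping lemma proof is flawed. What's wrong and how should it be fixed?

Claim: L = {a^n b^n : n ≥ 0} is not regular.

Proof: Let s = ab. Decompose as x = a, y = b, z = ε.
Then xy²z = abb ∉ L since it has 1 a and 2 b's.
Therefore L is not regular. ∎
Error: The string s = ab might be shorter than the pumping length p.

Correction: Choose s = a^p b^p to ensure |s| ≥ p. Also, the decomposition is wrong: with |xy| ≤ p, y cannot include b's when s starts with p a's.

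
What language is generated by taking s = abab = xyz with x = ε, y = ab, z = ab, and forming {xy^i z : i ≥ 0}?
{xy^i z : i ≥ 0} = {(ab)^(i+1) : i ≥ 0} = {ab, abab, ababab, ...}

With x = ε, y = ab, z = ab: Pumping 'ab' gives strings of alternating a's and b's.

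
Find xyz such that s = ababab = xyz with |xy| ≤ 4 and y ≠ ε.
x = 'a', y = 'b', z = 'abab'

For s = ababab and p = 4, one valid decomposition is:
- x = 'a' (length 1)
- y = 'b' (length 1)
- z = 'abab' (length 4)

Verification:
- xyz = 'a' + 'b' + 'abab' = ababab ✓
- |xy| = 2 ≤ 4 ✓
- |y| = 1 > 0 ✓

All pumping lemma constraints are satisfied.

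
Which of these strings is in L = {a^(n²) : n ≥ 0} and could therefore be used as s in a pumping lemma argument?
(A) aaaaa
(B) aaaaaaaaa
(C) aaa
(B) aaaaaaaaa

The pumping lemma is applied to a string s that lies in L, so first check membership of each option:
- (A) aaaaa has length 5, strictly between 2² = 4 and 3² = 9, so it is not in L ✗
- (B) aaaaaaaaa has length 9 = 3², a perfect square, so it is in L ✓
- (C) aaa has length 3, strictly between 1² = 1 and 2² = 4, so it is not in L ✗

Only (B) aaaaaaaaa is in L, so it is the only candidate that could play the role of s.
(In a complete proof one picks s in terms of the pumping length p so that |s| ≥ p is guaranteed; a fixed string like aaaaaaaaa illustrates the shape of such an s.)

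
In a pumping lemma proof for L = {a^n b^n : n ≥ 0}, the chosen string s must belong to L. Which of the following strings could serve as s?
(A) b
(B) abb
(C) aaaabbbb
(C) aaaabbbb

The pumping lemma is applied to a string s that lies in L, so first check membership of each option:
- (A) b has 0 a's and 1 b's; 0 ≠ 1, so it is not in L ✗
- (B) abb has 1 a's and 2 b's; 1 ≠ 2, so it is not in L ✗
- (C) aaaabbbb = a^4 b^4 has equal counts (4 = 4), so it is in L ✓

Only (C) aaaabbbb is in L, so it is the only candidate that could play the role of s.
(In a complete proof one picks s in terms of the pumping length p so that |s| ≥ p is guaranteed; a fixed string like aaaabbbb illustrates the shape of such an s.)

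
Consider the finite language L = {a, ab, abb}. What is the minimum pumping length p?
p = 4

For a finite language L, the pumping lemma holds vacuously if p > max|s| for s ∈ L.

The longest string in L = {a, ab, abb} has length 3.
If p = 4, then no string s ∈ L has |s| ≥ p, so the condition is vacuously true.

The minimum pumping length is p = 4.

Why no smaller p works: for any p ≤ 3, the longest string s ∈ L has |s| = 3 ≥ p, so it would
have to be pumpable; but pumping up (i = 2, 3, ...) produces ever longer strings, which cannot all lie in the
finite language L. So the pumping property fails for every p ≤ 3.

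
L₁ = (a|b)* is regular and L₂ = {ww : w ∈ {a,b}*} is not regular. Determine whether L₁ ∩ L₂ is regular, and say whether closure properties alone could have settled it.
No — L₁ ∩ L₂ is not regular.

(a|b)* is all strings over {a,b}, so L₁ ∩ L₂ = {ww : w ∈ {a,b}*} = L₂ itself, which is not regular (pump s = a^p b a^p b).

Note that the bare facts "L₁ regular, L₂ non-regular" do not settle the question by themselves: the closure of regular languages under ∪, ∩, complement and difference applies only when BOTH operands are regular. With a non-regular operand the result can come out regular or non-regular depending on the specific languages, so one has to work out L₁ ∩ L₂ for this particular pair, as above.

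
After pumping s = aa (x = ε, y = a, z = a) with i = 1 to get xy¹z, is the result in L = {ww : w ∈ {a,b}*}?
Yes

xy¹z = ε · a · a = aa.
aa splits into halves a · a, which are equal, so it is in L (w = a).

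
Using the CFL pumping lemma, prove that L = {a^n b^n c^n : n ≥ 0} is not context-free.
Assume for contradiction that L is context-free, and let p ≥ 1 be the pumping length given by the pumping lemma for CFLs.
Choose s = a^p b^p c^p. Then s ∈ L and |s| = 3p ≥ p.
By the CFL pumping lemma, s = uvxyz for some u, v, x, y, z with |vxy| ≤ p, |vy| ≥ 1, and uv^i xy^i z ∈ L for every i ≥ 0.

Because |vxy| ≤ p, the window vxy cannot contain both an a and a c: any substring of s containing both must include the entire block b^p plus at least one a and one c, so it has length ≥ p + 2 > p.
Hence at least one of the letters a, c does not occur in vy at all.

Take i = 0: the string uxz is obtained from s by deleting |vy| ≥ 1 symbols, so |uxz| = 3p − |vy| < 3p.
But the letter (a or c) that does not occur in vy still occurs exactly p times in uxz. Every string of L with exactly p copies of some letter is a^p b^p c^p, of length 3p. Since |uxz| < 3p, uxz ∉ L.

This contradicts the CFL pumping lemma, which requires uv^i xy^i z ∈ L for all i ≥ 0.
Hence L = {a^n b^n c^n : n ≥ 0} is not context-free. ∎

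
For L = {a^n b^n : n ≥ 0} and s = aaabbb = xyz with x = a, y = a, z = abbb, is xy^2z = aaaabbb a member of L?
No

xy²z = a · aa · abbb = aaaabbb.
aaaabbb has 4 a's and 3 b's; 4 ≠ 3, so it is not in L.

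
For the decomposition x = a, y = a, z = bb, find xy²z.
aaabb

Given x = 'a', y = 'a', z = 'bb' and i = 2:

xy^2z = x + y·y·...·y (2 times) + z
       = 'a' + 'a'^2 + 'bb'
       = 'a' + 'aa' + 'bb'
       = 'aaabb'

The pumped string is 'aaabb' with length 5.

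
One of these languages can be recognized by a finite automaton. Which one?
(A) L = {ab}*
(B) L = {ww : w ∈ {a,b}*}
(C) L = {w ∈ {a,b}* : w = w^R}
(A) {ab}*

(A) L = {ab}* is regular.

This can be recognized by a finite automaton (DFA/NFA).
Regular expressions like {ab}* define regular languages.

The other choices are not regular:
- {w ∈ {a,b}* : w = w^R}: After pumping, the string is no longer symmetric
- {ww : w ∈ {a,b}*}: After pumping, the two halves no longer match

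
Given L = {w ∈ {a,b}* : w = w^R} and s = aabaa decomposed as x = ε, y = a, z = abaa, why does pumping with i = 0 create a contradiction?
xy⁰z = abaa ∉ L

Pumping with i = 0 replaces y = a by y⁰ = ε:
- Original: s = xyz = aabaa; aabaa reversed is aabaa, the same string, so it is a palindrome and is in L
- Pumped: xy⁰z = ε · ε · abaa = abaa
- abaa reversed is aaba ≠ abaa, so it is not a palindrome and is not in L

The pumping lemma would require xy⁰z ∈ L, so this decomposition yields a contradiction.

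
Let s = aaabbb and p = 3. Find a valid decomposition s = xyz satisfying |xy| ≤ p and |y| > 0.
x = 'a', y = 'a', z = 'abbb'

For s = aaabbb and p = 3, one valid decomposition is:
- x = 'a' (length 1)
- y = 'a' (length 1)
- z = 'abbb' (length 4)

Verification:
- xyz = 'a' + 'a' + 'abbb' = aaabbb ✓
- |xy| = 2 ≤ 3 ✓
- |y| = 1 > 0 ✓

All pumping lemma constraints are satisfied.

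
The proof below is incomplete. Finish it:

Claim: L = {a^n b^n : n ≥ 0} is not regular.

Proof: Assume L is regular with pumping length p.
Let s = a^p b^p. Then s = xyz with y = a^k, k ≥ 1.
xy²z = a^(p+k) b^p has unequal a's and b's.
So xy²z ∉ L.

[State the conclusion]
This contradicts the pumping lemma for regular languages,
which guarantees xy^i z ∈ L for all i ≥ 0.

Since our assumption that L is regular leads to a contradiction,
we conclude that L = {a^n b^n : n ≥ 0} is NOT regular. ∎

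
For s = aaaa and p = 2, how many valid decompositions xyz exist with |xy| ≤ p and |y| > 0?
3

For s = 'aaaa' with pumping length p = 2:

Constraints: |xy| ≤ 2, |y| > 0

Valid decompositions (|xy| ≤ p, |y| ≥ 1):
  • x='', y='a', z='aaa'
  • x='a', y='a', z='aa'
  • x='', y='aa', z='aa'

Total count: 3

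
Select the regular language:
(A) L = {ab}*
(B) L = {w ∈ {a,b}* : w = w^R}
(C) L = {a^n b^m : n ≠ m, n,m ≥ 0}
(A) {ab}*

(A) L = {ab}* is regular.

This can be recognized by a finite automaton (DFA/NFA).
Regular expressions like {ab}* define regular languages.

The other choices are not regular:
- {w ∈ {a,b}* : w = w^R}: After pumping, the string is no longer symmetric
- {a^n b^m : n ≠ m, n,m ≥ 0}: After pumping a's, we can make n = m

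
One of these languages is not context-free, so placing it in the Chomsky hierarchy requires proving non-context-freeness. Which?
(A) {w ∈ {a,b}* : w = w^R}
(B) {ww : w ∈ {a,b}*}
(B) {ww : w ∈ {a,b}*}

(B) {ww : w ∈ {a,b}*} requires the CFL pumping lemma.

- {w ∈ {a,b}* : w = w^R} is context-free (but not regular)
  • Can be shown non-regular with the regular pumping lemma
  • After pumping, the string is no longer symmetric

- {ww : w ∈ {a,b}*} is NOT context-free
  • Requires the CFL pumping lemma to prove
  • Cannot verify equality of two arbitrary substrings

The CFL pumping lemma is "stronger" in that it can prove non-membership
in the larger class of context-free languages.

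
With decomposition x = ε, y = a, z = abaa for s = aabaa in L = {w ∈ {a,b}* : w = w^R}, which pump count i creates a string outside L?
i = 2

xy²z = ε · aa · abaa = aaabaa; aaabaa reversed is aabaaa ≠ aaabaa, so it is not a palindrome and is not in L.
(Other choices also work, e.g. i = 0, 3; only i = 1 is guaranteed to stay in L since xy¹z = s.)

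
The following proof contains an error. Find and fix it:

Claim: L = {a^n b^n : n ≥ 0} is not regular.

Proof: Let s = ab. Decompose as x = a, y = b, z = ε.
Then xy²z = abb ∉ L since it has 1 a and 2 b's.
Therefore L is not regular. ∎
Error: The string s = ab might be shorter than the pumping length p.

Correction: Choose s = a^p b^p to ensure |s| ≥ p. Also, the decomposition is wrong: with |xy| ≤ p, y cannot include b's when s starts with p a's.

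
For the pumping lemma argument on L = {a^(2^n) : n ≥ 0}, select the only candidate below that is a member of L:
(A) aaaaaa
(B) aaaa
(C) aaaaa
(B) aaaa

The pumping lemma is applied to a string s that lies in L, so first check membership of each option:
- (A) aaaaaa has length 6, strictly between 2^2 = 4 and 2^3 = 8, so it is not in L ✗
- (B) aaaa has length 4 = 2^2, so it is in L ✓
- (C) aaaaa has length 5, strictly between 2^2 = 4 and 2^3 = 8, so it is not in L ✗

Only (B) aaaa is in L, so it is the only candidate that could play the role of s.
(In a complete proof one picks s in terms of the pumping length p so that |s| ≥ p is guaranteed; a fixed string like aaaa illustrates the shape of such an s.)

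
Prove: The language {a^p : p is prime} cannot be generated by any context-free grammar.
Assume for contradiction that L is context-free, and let p ≥ 1 be the pumping length given by the pumping lemma for CFLs.
Choose a prime q with q ≥ p and let s = a^q. Then s ∈ L and |s| = q ≥ p.
By the CFL pumping lemma, s = uvxyz for some u, v, x, y, z with |vxy| ≤ p, |vy| ≥ 1, and uv^i xy^i z ∈ L for every i ≥ 0.
All symbols are a's, so only lengths matter: let k = |vy|, with 1 ≤ k ≤ p. Then |uv^i xy^i z| = q + (i − 1)k.

Take i = q + 1: the length is q + qk = q(k + 1).
Both factors satisfy q ≥ 2 and k + 1 ≥ 2, so q(k + 1) is composite and uv^(q+1) xy^(q+1) z ∉ L.

This contradicts the CFL pumping lemma, which requires uv^i xy^i z ∈ L for all i ≥ 0.
Hence L = {a^p : p is prime} is not context-free. ∎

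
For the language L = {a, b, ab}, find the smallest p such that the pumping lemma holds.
p = 3

For a finite language L, the pumping lemma holds vacuously if p > max|s| for s ∈ L.

The longest string in L = {a, b, ab} has length 2.
If p = 3, then no string s ∈ L has |s| ≥ p, so the condition is vacuously true.

The minimum pumping length is p = 3.

Why no smaller p works: for any p ≤ 2, the longest string s ∈ L has |s| = 2 ≥ p, so it would
have to be pumpable; but pumping up (i = 2, 3, ...) produces ever longer strings, which cannot all lie in the
finite language L. So the pumping property fails for every p ≤ 2.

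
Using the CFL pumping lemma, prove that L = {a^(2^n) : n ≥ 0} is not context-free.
Assume for contradiction that L is context-free, and let p ≥ 1 be the pumping length given by the pumping lemma for CFLs.
Choose s = a^(2^p). Then s ∈ L and |s| = 2^p ≥ p.
By the CFL pumping lemma, s = uvxyz for some u, v, x, y, z with |vxy| ≤ p, |vy| ≥ 1, and uv^i xy^i z ∈ L for every i ≥ 0.
All symbols are a's, so only lengths matter: let k = |vy|, with 1 ≤ k ≤ |vxy| ≤ p < 2^p.

Take i = 2: |uv²xy²z| = 2^p + k, and 2^p < 2^p + k < 2^p + 2^p = 2^(p+1).
So the length lies strictly between consecutive powers of two and is not a power of 2; uv²xy²z ∉ L.

This contradicts the CFL pumping lemma, which requires uv^i xy^i z ∈ L for all i ≥ 0.
Hence L = {a^(2^n) : n ≥ 0} is not context-free. ∎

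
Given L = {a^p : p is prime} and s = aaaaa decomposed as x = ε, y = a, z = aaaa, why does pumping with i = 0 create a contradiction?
xy⁰z = aaaa ∉ L

Pumping with i = 0 replaces y = a by y⁰ = ε:
- Original: s = xyz = aaaaa; aaaaa has length 5, which is prime, so it is in L
- Pumped: xy⁰z = ε · ε · aaaa = aaaa
- aaaa has length 4 = 2 × 2, which is not prime, so it is not in L

The pumping lemma would require xy⁰z ∈ L, so this decomposition yields a contradiction.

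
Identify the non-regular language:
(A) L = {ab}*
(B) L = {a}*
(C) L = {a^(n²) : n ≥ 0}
(C) {a^(n²) : n ≥ 0}

(C) L = {a^(n²) : n ≥ 0} is NOT regular.

The pumping lemma can be used to prove this:
After pumping, length is no longer a perfect square

The other languages are regular because they can be recognized by finite automata.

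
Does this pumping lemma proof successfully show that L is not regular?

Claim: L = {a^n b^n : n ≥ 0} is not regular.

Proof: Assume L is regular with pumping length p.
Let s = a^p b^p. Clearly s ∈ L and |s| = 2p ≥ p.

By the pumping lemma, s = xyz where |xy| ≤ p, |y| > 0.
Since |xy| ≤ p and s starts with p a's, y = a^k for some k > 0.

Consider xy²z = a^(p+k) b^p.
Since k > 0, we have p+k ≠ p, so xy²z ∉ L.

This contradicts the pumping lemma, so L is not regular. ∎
The proof is correct.

This proof is valid because:
1. The string s = a^p b^p is correctly in L
2. The decomposition analysis is correct: y must consist only of a's
3. The contradiction is valid: pumping increases a's but not b's
4. The conclusion follows logically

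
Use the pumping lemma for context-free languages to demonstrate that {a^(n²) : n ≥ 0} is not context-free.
Assume for contradiction that L is context-free, and let p ≥ 1 be the pumping length given by the pumping lemma for CFLs.
Choose s = a^(p²). Then s ∈ L and |s| = p² ≥ p.
By the CFL pumping lemma, s = uvxyz for some u, v, x, y, z with |vxy| ≤ p, |vy| ≥ 1, and uv^i xy^i z ∈ L for every i ≥ 0.
All symbols are a's, so only lengths matter: let k = |vy|, with 1 ≤ k ≤ |vxy| ≤ p.

Take i = 2: |uv²xy²z| = p² + k, and p² < p² + k ≤ p² + p < (p + 1)².
So the length lies strictly between consecutive squares and is not a perfect square; uv²xy²z ∉ L.

This contradicts the CFL pumping lemma, which requires uv^i xy^i z ∈ L for all i ≥ 0.
Hence L = {a^(n²) : n ≥ 0} is not context-free. ∎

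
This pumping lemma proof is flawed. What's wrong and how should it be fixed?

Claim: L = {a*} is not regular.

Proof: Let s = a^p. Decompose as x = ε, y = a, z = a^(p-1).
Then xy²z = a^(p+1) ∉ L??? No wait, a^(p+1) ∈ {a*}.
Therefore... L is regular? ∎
Error: The proof attempts to show a*  is not regular, but a* IS regular!

Correction: a* is a regular language (recognized by a simple DFA with one accepting state and self-loop on 'a'). The pumping lemma can only prove non-regularity, not regularity. For regular languages, pumping always works.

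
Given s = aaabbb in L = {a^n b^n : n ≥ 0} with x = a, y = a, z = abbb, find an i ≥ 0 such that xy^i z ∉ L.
i = 3

xy³z = a · aaa · abbb = aaaaabbb; aaaaabbb has 5 a's and 3 b's; 5 ≠ 3, so it is not in L.
(Other choices also work, e.g. i = 0, 2; only i = 1 is guaranteed to stay in L since xy¹z = s.)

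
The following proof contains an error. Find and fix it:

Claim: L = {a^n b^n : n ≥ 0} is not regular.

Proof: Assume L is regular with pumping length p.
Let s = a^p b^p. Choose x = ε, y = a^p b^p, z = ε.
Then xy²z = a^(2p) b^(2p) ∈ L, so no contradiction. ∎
Error: The decomposition violates |xy| ≤ p. With y = a^p b^p, |xy| = |y| = 2p > p. (The proof also miscomputes xy²z, which would be a^p b^p a^p b^p rather than a^(2p) b^(2p), and it wrongly treats one harmless decomposition as settling the matter — the prover does not get to choose the decomposition.)

Correction: The pumping lemma requires |xy| ≤ p, and the argument must handle every decomposition satisfying |xy| ≤ p, |y| ≥ 1. Since s starts with p a's, any such y consists only of a's, say y = a^k with k ≥ 1. Then xy²z = a^(p+k) b^p has unequal numbers of a's and b's, so xy²z ∉ L — the required contradiction.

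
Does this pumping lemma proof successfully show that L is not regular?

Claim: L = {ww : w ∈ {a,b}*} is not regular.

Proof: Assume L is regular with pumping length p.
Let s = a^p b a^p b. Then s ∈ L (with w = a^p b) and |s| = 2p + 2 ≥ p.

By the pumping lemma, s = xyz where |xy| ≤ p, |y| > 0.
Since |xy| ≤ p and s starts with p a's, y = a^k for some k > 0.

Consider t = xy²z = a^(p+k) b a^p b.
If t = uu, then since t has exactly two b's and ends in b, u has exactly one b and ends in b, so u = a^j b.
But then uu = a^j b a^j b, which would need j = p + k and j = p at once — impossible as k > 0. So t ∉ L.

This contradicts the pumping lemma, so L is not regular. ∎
The proof is correct.

This proof is valid because:
1. s = a^p b a^p b is in L and is chosen in terms of p, so |s| ≥ p holds for every p
2. The decomposition analysis is correct: |xy| ≤ p forces y to lie inside the leading a's
3. The contradiction is valid: the argument shows a^(p+k) b a^p b cannot be split into two equal halves
4. The conclusion follows logically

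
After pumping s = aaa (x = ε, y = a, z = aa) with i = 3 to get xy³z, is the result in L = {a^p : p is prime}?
Yes

xy³z = ε · aaa · aa = aaaaa.
aaaaa has length 5, which is prime, so it is in L.
(A single pumped string landing in L is not a contradiction by itself; a non-regularity proof needs some i for which xy^i z ∉ L, for every admissible decomposition.)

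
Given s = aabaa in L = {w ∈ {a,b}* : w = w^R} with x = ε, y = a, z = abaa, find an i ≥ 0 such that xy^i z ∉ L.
i = 2

xy²z = ε · aa · abaa = aaabaa; aaabaa reversed is aabaaa ≠ aaabaa, so it is not a palindrome and is not in L.
(Other choices also work, e.g. i = 0, 3; only i = 1 is guaranteed to stay in L since xy¹z = s.)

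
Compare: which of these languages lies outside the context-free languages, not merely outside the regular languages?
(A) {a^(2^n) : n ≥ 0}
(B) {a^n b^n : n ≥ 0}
(A) {a^(2^n) : n ≥ 0}

(A) {a^(2^n) : n ≥ 0} requires the CFL pumping lemma.

- {a^n b^n : n ≥ 0} is context-free (but not regular)
  • Can be shown non-regular with the regular pumping lemma
  • After pumping, the number of a's and b's become unequal

- {a^(2^n) : n ≥ 0} is NOT context-free
  • Requires the CFL pumping lemma to prove
  • Gaps between powers of 2 grow exponentially

The CFL pumping lemma is "stronger" in that it can prove non-membership
in the larger class of context-free languages.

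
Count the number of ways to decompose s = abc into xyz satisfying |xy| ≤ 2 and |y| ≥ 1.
3

For s = 'abc' with pumping length p = 2:

Constraints: |xy| ≤ 2, |y| > 0

Valid decompositions (|xy| ≤ p, |y| ≥ 1):
  • x='', y='a', z='bc'
  • x='a', y='b', z='c'
  • x='', y='ab', z='c'

Total count: 3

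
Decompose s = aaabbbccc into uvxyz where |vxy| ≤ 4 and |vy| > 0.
u='aa', v='a', x='bb', y='b', z='ccc'

For s = aaabbbccc with pumping length p = 4:

One valid decomposition:
- u = 'aa'
- v = 'a'
- x = 'bb'
- y = 'b'
- z = 'ccc'

Verification:
- uvxyz = 'aa' + 'a' + 'bb' + 'b' + 'ccc' = aaabbbccc ✓
- |vxy| = |'abbb'| = 4 ≤ 4 ✓
- |vy| = |'ab'| = 2 > 0 ✓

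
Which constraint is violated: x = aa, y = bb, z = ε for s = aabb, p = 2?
Violated: |xy| ≤ p

The decomposition x = aa, y = bb, z = ε for s = aabb with p = 2
violates the constraint: |xy| ≤ p

|xy| = |aabb| = 4 > 2 = p. The decomposition puts too many characters in xy.

Pumping lemma constraints:
1. xyz = s (decomposition is valid)
2. |xy| ≤ p
3. |y| > 0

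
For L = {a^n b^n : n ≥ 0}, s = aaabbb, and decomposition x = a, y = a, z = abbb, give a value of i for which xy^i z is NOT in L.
i = 2

xy²z = a · aa · abbb = aaaabbb; aaaabbb has 4 a's and 3 b's; 4 ≠ 3, so it is not in L.
(Other choices also work, e.g. i = 0, 3; only i = 1 is guaranteed to stay in L since xy¹z = s.)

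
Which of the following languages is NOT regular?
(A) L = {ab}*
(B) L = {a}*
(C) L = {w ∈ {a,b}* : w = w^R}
(C) {w ∈ {a,b}* : w = w^R}

(C) L = {w ∈ {a,b}* : w = w^R} is NOT regular.

The pumping lemma can be used to prove this:
After pumping, the string is no longer symmetric

The other languages are regular because they can be recognized by finite automata.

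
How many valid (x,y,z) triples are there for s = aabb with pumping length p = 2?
3

For s = 'aabb' with pumping length p = 2:

Constraints: |xy| ≤ 2, |y| > 0

Valid decompositions (|xy| ≤ p, |y| ≥ 1):
  • x='', y='a', z='abb'
  • x='a', y='a', z='bb'
  • x='', y='aa', z='bb'

Total count: 3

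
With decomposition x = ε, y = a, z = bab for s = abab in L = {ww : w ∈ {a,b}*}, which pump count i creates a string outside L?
i = 3

xy³z = ε · aaa · bab = aaabab; aaabab has length 6; its halves are aaa and bab, which differ, so it is not in L.
(Other choices also work, e.g. i = 0, 2; only i = 1 is guaranteed to stay in L since xy¹z = s.)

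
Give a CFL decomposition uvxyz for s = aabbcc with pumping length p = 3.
u='aa', v='b', x='b', y='c', z='c'

For s = aabbcc with pumping length p = 3:

One valid decomposition:
- u = 'aa'
- v = 'b'
- x = 'b'
- y = 'c'
- z = 'c'

Verification:
- uvxyz = 'aa' + 'b' + 'b' + 'c' + 'c' = aabbcc ✓
- |vxy| = |'bbc'| = 3 ≤ 3 ✓
- |vy| = |'bc'| = 2 > 0 ✓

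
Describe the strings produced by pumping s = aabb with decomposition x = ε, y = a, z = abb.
{xy^i z : i ≥ 0} = {a^(i+1) b^2 : i ≥ 0} = {abb, aabb, aaabb, ...}

With x = ε, y = a, z = abb: Starting with aabb and pumping the first 'a' (z = abb keeps the second 'a'), we get strings with i+1 a's followed by 2 b's for i = 0, 1, 2, ...; note bb is not produced because z always contributes one a.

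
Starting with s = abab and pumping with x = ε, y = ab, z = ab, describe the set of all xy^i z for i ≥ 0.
{xy^i z : i ≥ 0} = {(ab)^(i+1) : i ≥ 0} = {ab, abab, ababab, ...}

With x = ε, y = ab, z = ab: Pumping 'ab' gives strings of alternating a's and b's.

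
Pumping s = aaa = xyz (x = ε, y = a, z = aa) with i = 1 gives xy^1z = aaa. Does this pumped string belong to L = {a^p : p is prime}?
Yes

xy¹z = ε · a · aa = aaa.
aaa has length 3, which is prime, so it is in L.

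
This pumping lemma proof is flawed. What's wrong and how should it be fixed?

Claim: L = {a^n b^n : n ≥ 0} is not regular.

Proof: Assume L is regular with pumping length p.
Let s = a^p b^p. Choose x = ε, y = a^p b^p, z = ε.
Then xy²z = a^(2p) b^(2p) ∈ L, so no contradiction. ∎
Error: The decomposition violates |xy| ≤ p. With y = a^p b^p, |xy| = |y| = 2p > p. (The proof also miscomputes xy²z, which would be a^p b^p a^p b^p rather than a^(2p) b^(2p), and it wrongly treats one harmless decomposition as settling the matter — the prover does not get to choose the decomposition.)

Correction: The pumping lemma requires |xy| ≤ p, and the argument must handle every decomposition satisfying |xy| ≤ p, |y| ≥ 1. Since s starts with p a's, any such y consists only of a's, say y = a^k with k ≥ 1. Then xy²z = a^(p+k) b^p has unequal numbers of a's and b's, so xy²z ∉ L — the required contradiction.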